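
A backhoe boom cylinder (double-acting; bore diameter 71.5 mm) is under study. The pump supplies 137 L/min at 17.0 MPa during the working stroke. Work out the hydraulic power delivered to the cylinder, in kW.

W ≈ 38.8 kW

Hydraulic power = P × Q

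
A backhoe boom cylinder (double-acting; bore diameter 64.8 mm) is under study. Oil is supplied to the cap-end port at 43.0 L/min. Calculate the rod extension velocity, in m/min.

v ≈ 13.0 m/min

Cap-side area A_cap = π/4 × (64.8 mm)² = 3298 mm^2
v = Q / A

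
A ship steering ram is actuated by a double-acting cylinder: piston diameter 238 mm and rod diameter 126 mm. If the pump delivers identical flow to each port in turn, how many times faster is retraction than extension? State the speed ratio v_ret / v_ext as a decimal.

v_ret/v_ext ≈ 1.39

Cap-side area A_cap = π/4 × (238 mm)² = 44490 mm^2
Rod-side annular area A_ann = π/4 × (238² − 126²) = 32020 mm^2
For equal Q, v ∝ 1/A, so v_ret/v_ext = A_cap/A_ann.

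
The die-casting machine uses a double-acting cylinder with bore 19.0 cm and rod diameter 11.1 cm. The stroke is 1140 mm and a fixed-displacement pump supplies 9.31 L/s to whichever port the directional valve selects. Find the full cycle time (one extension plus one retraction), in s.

t ≈ 5.76 s

Cap-side area A_cap = π/4 × (19.0 cm)² = 283.5 cm^2
Rod-side annular area A_ann = π/4 × (19.0² − 11.1²) = 186.8 cm^2
t_ext = A_cap·L/Q = 3.472 s
t_ret = A_ann·L/Q = 2.287 s
t_cycle = t_ext + t_ret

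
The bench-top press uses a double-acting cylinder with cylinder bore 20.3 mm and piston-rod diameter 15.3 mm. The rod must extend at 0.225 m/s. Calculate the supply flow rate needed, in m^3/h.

Cap-side area A_cap = π/4 × (20.3 mm)² = 323.7 mm^2
Q = A × v

Q ≈ 0.262 m^3/h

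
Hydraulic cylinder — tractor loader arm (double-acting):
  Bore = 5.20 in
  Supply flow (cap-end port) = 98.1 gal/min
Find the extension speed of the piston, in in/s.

v ≈ 17.8 in/s

Cap-side area A_cap = π/4 × (5.20 in)² = 21.24 in^2
v = Q / A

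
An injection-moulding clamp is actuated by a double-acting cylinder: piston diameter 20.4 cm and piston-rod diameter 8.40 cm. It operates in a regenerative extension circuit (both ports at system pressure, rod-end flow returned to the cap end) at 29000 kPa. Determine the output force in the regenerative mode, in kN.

With equal pressure on both faces, forces on the annular region cancel; the net push is pressure × rod cross-section.
Rod cross-section A_rod = π/4 × (8.40 cm)² = 55.42 cm^2
F = P × A_rod

F ≈ 161 kN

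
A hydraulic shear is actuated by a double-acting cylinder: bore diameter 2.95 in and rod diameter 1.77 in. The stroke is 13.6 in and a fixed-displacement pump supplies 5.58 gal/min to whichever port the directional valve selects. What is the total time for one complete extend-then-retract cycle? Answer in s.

t ≈ 7.10 s

Cap-side area A_cap = π/4 × (2.95 in)² = 6.835 in^2
Rod-side annular area A_ann = π/4 × (2.95² − 1.77²) = 4.374 in^2
t_ext = A_cap·L/Q = 4.327 s
t_ret = A_ann·L/Q = 2.769 s
t_cycle = t_ext + t_ret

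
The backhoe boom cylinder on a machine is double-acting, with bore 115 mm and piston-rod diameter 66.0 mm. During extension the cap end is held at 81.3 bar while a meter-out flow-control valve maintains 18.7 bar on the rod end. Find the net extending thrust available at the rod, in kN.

Cap-side area A_cap = π/4 × (115 mm)² = 10390 mm^2
Rod-side annular area A_ann = π/4 × (115² − 66.0²) = 6966 mm^2
Net thrust = P_cap·A_cap − P_rod·A_ann = 84.45 kN − 13.03 kN

F ≈ 71.4 kN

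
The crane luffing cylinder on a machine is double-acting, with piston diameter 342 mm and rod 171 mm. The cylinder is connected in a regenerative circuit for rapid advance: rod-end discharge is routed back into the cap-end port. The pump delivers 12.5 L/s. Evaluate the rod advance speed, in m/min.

In regeneration the rod-end outflow joins the pump flow into the cap end, so the net volume the pump must supply per unit advance equals the rod cross-section area.
Rod cross-section A_rod = π/4 × (171 mm)² = 22970 mm^2
v = Q_pump / A_rod

v ≈ 32.7 m/min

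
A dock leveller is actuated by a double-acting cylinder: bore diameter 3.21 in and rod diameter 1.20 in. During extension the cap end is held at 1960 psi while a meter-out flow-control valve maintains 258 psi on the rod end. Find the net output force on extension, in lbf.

Cap-side area A_cap = π/4 × (3.21 in)² = 8.093 in^2
Rod-side annular area A_ann = π/4 × (3.21² − 1.20²) = 6.962 in^2
Net thrust = P_cap·A_cap − P_rod·A_ann = 15860 lbf − 1796 lbf

F ≈ 14100 lbf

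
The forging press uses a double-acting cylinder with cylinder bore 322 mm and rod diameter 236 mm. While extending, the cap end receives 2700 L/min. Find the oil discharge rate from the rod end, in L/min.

Q_out ≈ 1250 L/min

Cap-side area A_cap = π/4 × (322 mm)² = 81430 mm^2
Rod-side annular area A_ann = π/4 × (322² − 236²) = 37690 mm^2
Piston speed v = Q_in/A_cap; rod-end outflow Q_out = v × A_ann = Q_in × A_ann/A_cap.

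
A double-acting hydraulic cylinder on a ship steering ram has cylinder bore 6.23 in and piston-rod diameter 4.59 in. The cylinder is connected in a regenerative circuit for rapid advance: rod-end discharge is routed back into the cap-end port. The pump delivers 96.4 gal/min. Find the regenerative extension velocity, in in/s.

v ≈ 22.4 in/s

In regeneration the rod-end outflow joins the pump flow into the cap end, so the net volume the pump must supply per unit advance equals the rod cross-section area.
Rod cross-section A_rod = π/4 × (4.59 in)² = 16.55 in^2
v = Q_pump / A_rod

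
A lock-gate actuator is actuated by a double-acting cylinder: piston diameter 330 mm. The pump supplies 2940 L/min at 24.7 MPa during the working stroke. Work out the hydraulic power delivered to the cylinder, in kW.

Hydraulic power = P × Q

W ≈ 1210 kW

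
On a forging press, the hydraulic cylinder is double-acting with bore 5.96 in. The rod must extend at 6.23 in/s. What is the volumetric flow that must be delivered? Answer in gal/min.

Q ≈ 45.1 gal/min

Cap-side area A_cap = π/4 × (5.96 in)² = 27.90 in^2
Q = A × v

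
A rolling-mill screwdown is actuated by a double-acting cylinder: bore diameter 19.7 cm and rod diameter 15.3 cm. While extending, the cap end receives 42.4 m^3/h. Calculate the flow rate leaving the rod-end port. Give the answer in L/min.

Cap-side area A_cap = π/4 × (19.7 cm)² = 304.8 cm^2
Rod-side annular area A_ann = π/4 × (19.7² − 15.3²) = 121.0 cm^2
Piston speed v = Q_in/A_cap; rod-end outflow Q_out = v × A_ann = Q_in × A_ann/A_cap.

Q_out ≈ 280 L/min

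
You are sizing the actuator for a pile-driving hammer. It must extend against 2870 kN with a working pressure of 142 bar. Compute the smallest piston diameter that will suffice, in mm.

D ≈ 507 mm

Extension force acts on the full piston face: F = P × (π/4)D².
D = √(4F / (πP)) = √(4 × 2870 kN / (π × 142 bar))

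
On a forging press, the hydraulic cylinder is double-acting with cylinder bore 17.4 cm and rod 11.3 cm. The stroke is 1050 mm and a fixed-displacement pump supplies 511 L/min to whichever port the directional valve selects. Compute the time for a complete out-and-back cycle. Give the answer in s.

t ≈ 4.63 s

Cap-side area A_cap = π/4 × (17.4 cm)² = 237.8 cm^2
Rod-side annular area A_ann = π/4 × (17.4² − 11.3²) = 137.5 cm^2
t_ext = A_cap·L/Q = 2.932 s
t_ret = A_ann·L/Q = 1.695 s
t_cycle = t_ext + t_ret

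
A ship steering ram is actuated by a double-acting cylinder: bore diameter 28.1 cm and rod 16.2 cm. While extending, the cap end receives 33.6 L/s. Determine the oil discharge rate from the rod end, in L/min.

Q_out ≈ 1350 L/min

Cap-side area A_cap = π/4 × (28.1 cm)² = 620.2 cm^2
Rod-side annular area A_ann = π/4 × (28.1² − 16.2²) = 414.0 cm^2
Piston speed v = Q_in/A_cap; rod-end outflow Q_out = v × A_ann = Q_in × A_ann/A_cap.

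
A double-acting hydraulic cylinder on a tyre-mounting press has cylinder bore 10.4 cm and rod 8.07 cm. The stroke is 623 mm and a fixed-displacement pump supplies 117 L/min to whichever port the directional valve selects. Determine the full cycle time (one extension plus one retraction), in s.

t ≈ 3.79 s

Cap-side area A_cap = π/4 × (10.4 cm)² = 84.95 cm^2
Rod-side annular area A_ann = π/4 × (10.4² − 8.07²) = 33.80 cm^2
t_ext = A_cap·L/Q = 2.714 s
t_ret = A_ann·L/Q = 1.080 s
t_cycle = t_ext + t_ret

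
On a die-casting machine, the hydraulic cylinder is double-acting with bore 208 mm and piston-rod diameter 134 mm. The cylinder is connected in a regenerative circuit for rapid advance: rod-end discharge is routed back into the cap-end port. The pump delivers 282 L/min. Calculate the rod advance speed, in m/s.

In regeneration the rod-end outflow joins the pump flow into the cap end, so the net volume the pump must supply per unit advance equals the rod cross-section area.
Rod cross-section A_rod = π/4 × (134 mm)² = 14100 mm^2
v = Q_pump / A_rod

v ≈ 0.333 m/s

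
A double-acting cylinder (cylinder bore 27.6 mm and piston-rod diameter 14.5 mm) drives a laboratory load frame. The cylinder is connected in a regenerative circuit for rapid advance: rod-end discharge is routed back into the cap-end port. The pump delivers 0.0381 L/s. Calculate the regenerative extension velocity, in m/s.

In regeneration the rod-end outflow joins the pump flow into the cap end, so the net volume the pump must supply per unit advance equals the rod cross-section area.
Rod cross-section A_rod = π/4 × (14.5 mm)² = 165.1 mm^2
v = Q_pump / A_rod

v ≈ 0.231 m/s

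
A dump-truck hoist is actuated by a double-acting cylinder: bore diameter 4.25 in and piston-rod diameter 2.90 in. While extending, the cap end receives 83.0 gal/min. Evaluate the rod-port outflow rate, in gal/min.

Cap-side area A_cap = π/4 × (4.25 in)² = 14.19 in^2
Rod-side annular area A_ann = π/4 × (4.25² − 2.90²) = 7.581 in^2
Piston speed v = Q_in/A_cap; rod-end outflow Q_out = v × A_ann = Q_in × A_ann/A_cap.

Q_out ≈ 44.4 gal/min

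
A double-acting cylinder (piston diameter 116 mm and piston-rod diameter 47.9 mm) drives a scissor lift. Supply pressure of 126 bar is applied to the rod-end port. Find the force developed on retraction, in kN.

Rod-side annular area A_ann = π/4 × (116² − 47.9²) = 8766 mm^2
On retraction the pressure acts on the annular area (bore minus rod).
F = P × A_ann

F ≈ 110 kN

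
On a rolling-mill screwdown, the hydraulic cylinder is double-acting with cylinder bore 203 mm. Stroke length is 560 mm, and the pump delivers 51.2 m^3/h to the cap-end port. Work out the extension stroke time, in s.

t ≈ 1.27 s

Cap-side area A_cap = π/4 × (203 mm)² = 32370 mm^2
Swept volume V = A × L; t = V / Q = A·L / Q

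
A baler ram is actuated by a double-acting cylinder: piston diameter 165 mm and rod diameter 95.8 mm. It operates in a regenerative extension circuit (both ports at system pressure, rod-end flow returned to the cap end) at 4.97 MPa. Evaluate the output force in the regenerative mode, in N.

With equal pressure on both faces, forces on the annular region cancel; the net push is pressure × rod cross-section.
Rod cross-section A_rod = π/4 × (95.8 mm)² = 7208 mm^2
F = P × A_rod

F ≈ 35800 N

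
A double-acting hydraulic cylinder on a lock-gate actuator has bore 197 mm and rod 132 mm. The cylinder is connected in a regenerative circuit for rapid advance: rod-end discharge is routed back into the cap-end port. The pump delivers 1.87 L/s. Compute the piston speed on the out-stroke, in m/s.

v ≈ 0.137 m/s

In regeneration the rod-end outflow joins the pump flow into the cap end, so the net volume the pump must supply per unit advance equals the rod cross-section area.
Rod cross-section A_rod = π/4 × (132 mm)² = 13680 mm^2
v = Q_pump / A_rod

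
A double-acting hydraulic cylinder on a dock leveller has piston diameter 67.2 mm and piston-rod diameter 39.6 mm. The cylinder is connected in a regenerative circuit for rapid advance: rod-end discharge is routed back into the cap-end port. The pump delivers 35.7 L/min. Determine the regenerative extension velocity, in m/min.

v ≈ 29.0 m/min

In regeneration the rod-end outflow joins the pump flow into the cap end, so the net volume the pump must supply per unit advance equals the rod cross-section area.
Rod cross-section A_rod = π/4 × (39.6 mm)² = 1232 mm^2
v = Q_pump / A_rod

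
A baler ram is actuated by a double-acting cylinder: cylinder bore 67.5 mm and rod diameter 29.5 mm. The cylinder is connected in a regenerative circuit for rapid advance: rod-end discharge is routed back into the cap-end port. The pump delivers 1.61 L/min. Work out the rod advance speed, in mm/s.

v ≈ 39.3 mm/s

In regeneration the rod-end outflow joins the pump flow into the cap end, so the net volume the pump must supply per unit advance equals the rod cross-section area.
Rod cross-section A_rod = π/4 × (29.5 mm)² = 683.5 mm^2
v = Q_pump / A_rod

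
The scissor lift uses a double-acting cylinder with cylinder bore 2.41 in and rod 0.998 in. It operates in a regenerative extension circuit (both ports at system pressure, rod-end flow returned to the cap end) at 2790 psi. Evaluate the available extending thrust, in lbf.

With equal pressure on both faces, forces on the annular region cancel; the net push is pressure × rod cross-section.
Rod cross-section A_rod = π/4 × (0.998 in)² = 0.7823 in^2
F = P × A_rod

F ≈ 2180 lbf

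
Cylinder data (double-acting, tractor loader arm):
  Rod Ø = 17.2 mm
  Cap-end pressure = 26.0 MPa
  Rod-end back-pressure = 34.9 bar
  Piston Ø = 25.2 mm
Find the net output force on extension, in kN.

F ≈ 12.0 kN

Cap-side area A_cap = π/4 × (25.2 mm)² = 498.8 mm^2
Rod-side annular area A_ann = π/4 × (25.2² − 17.2²) = 266.4 mm^2
Net thrust = P_cap·A_cap − P_rod·A_ann = 12.97 kN − 0.9298 kN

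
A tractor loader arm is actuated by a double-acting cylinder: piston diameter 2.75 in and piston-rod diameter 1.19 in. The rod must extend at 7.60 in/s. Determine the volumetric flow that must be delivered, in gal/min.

Cap-side area A_cap = π/4 × (2.75 in)² = 5.940 in^2
Q = A × v

Q ≈ 11.7 gal/min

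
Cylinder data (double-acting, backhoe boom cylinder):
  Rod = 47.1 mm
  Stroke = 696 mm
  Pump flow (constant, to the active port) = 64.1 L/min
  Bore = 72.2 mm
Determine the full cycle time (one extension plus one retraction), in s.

Cap-side area A_cap = π/4 × (72.2 mm)² = 4094 mm^2
Rod-side annular area A_ann = π/4 × (72.2² − 47.1²) = 2352 mm^2
t_ext = A_cap·L/Q = 2.667 s
t_ret = A_ann·L/Q = 1.532 s
t_cycle = t_ext + t_ret

t ≈ 4.20 s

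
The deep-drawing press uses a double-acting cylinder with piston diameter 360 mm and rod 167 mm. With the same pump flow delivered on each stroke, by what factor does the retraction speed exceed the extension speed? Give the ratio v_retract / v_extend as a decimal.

v_ret/v_ext ≈ 1.27

Cap-side area A_cap = π/4 × (360 mm)² = 1.018e5 mm^2
Rod-side annular area A_ann = π/4 × (360² − 167²) = 79880 mm^2
For equal Q, v ∝ 1/A, so v_ret/v_ext = A_cap/A_ann.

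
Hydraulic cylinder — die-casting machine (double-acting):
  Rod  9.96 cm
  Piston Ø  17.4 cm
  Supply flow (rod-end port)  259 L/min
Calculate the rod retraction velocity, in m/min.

Rod-side annular area A_ann = π/4 × (17.4² − 9.96²) = 159.9 cm^2
Flow into the rod-end port fills the annular volume.
v = Q / A

v ≈ 16.2 m/min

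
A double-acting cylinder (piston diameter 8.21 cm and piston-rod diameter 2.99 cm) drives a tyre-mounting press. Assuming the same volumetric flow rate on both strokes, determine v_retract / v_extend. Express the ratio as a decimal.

v_ret/v_ext ≈ 1.15

Cap-side area A_cap = π/4 × (8.21 cm)² = 52.94 cm^2
Rod-side annular area A_ann = π/4 × (8.21² − 2.99²) = 45.92 cm^2
For equal Q, v ∝ 1/A, so v_ret/v_ext = A_cap/A_ann.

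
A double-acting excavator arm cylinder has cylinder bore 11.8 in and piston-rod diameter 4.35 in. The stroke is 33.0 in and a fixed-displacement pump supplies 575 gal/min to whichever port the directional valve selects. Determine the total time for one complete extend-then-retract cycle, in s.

Cap-side area A_cap = π/4 × (11.8 in)² = 109.4 in^2
Rod-side annular area A_ann = π/4 × (11.8² − 4.35²) = 94.50 in^2
t_ext = A_cap·L/Q = 1.630 s
t_ret = A_ann·L/Q = 1.409 s
t_cycle = t_ext + t_ret

t ≈ 3.04 s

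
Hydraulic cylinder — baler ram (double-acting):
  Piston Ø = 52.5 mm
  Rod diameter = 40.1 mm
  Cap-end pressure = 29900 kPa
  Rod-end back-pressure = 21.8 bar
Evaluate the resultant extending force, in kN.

Cap-side area A_cap = π/4 × (52.5 mm)² = 2165 mm^2
Rod-side annular area A_ann = π/4 × (52.5² − 40.1²) = 901.8 mm^2
Net thrust = P_cap·A_cap − P_rod·A_ann = 64.73 kN − 1.966 kN

F ≈ 62.8 kN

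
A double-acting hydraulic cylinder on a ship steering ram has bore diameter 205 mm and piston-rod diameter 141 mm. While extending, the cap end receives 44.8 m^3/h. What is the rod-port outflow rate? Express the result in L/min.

Cap-side area A_cap = π/4 × (205 mm)² = 33010 mm^2
Rod-side annular area A_ann = π/4 × (205² − 141²) = 17390 mm^2
Piston speed v = Q_in/A_cap; rod-end outflow Q_out = v × A_ann = Q_in × A_ann/A_cap.

Q_out ≈ 393 L/min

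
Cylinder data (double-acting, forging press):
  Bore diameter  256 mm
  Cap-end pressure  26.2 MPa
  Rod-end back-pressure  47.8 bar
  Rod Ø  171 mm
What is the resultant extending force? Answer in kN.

Cap-side area A_cap = π/4 × (256 mm)² = 51470 mm^2
Rod-side annular area A_ann = π/4 × (256² − 171²) = 28510 mm^2
Net thrust = P_cap·A_cap − P_rod·A_ann = 1349 kN − 136.3 kN

F ≈ 1210 kN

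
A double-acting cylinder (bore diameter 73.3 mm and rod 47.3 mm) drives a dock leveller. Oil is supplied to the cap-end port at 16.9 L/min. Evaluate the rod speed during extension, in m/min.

Cap-side area A_cap = π/4 × (73.3 mm)² = 4220 mm^2
v = Q / A

v ≈ 4.00 m/min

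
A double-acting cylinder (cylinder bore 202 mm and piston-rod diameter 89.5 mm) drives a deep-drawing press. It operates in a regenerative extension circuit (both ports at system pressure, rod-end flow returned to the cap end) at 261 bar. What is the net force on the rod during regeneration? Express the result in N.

With equal pressure on both faces, forces on the annular region cancel; the net push is pressure × rod cross-section.
Rod cross-section A_rod = π/4 × (89.5 mm)² = 6291 mm^2
F = P × A_rod

F ≈ 1.64e5 N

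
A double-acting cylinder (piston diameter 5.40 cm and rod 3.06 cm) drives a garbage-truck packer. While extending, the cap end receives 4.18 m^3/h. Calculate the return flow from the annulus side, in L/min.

Q_out ≈ 47.3 L/min

Cap-side area A_cap = π/4 × (5.40 cm)² = 22.90 cm^2
Rod-side annular area A_ann = π/4 × (5.40² − 3.06²) = 15.55 cm^2
Piston speed v = Q_in/A_cap; rod-end outflow Q_out = v × A_ann = Q_in × A_ann/A_cap.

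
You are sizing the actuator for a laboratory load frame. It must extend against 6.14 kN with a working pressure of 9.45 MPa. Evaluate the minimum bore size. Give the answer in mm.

D ≈ 28.8 mm

Extension force acts on the full piston face: F = P × (π/4)D².
D = √(4F / (πP)) = √(4 × 6.14 kN / (π × 9.45 MPa))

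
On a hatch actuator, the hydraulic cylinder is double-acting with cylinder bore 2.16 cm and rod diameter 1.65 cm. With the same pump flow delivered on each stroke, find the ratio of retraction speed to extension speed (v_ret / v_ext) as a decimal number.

v_ret/v_ext ≈ 2.40

Cap-side area A_cap = π/4 × (2.16 cm)² = 3.664 cm^2
Rod-side annular area A_ann = π/4 × (2.16² − 1.65²) = 1.526 cm^2
For equal Q, v ∝ 1/A, so v_ret/v_ext = A_cap/A_ann.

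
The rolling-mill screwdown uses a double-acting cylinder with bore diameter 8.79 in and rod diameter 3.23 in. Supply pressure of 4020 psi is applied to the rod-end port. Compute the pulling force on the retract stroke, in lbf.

F ≈ 2.11e5 lbf

Rod-side annular area A_ann = π/4 × (8.79² − 3.23²) = 52.49 in^2
On retraction the pressure acts on the annular area (bore minus rod).
F = P × A_ann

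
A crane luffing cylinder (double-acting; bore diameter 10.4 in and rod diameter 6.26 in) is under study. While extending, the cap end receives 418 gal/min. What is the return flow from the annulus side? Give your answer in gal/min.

Cap-side area A_cap = π/4 × (10.4 in)² = 84.95 in^2
Rod-side annular area A_ann = π/4 × (10.4² − 6.26²) = 54.17 in^2
Piston speed v = Q_in/A_cap; rod-end outflow Q_out = v × A_ann = Q_in × A_ann/A_cap.

Q_out ≈ 267 gal/min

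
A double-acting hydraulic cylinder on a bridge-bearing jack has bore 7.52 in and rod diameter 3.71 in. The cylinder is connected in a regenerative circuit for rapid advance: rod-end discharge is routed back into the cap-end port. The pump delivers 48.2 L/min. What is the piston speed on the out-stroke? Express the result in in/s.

v ≈ 4.53 in/s

In regeneration the rod-end outflow joins the pump flow into the cap end, so the net volume the pump must supply per unit advance equals the rod cross-section area.
Rod cross-section A_rod = π/4 × (3.71 in)² = 10.81 in^2
v = Q_pump / A_rod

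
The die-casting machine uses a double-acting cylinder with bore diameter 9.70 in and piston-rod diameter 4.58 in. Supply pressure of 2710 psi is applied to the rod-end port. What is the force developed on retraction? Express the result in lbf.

Rod-side annular area A_ann = π/4 × (9.70² − 4.58²) = 57.42 in^2
On retraction the pressure acts on the annular area (bore minus rod).
F = P × A_ann

F ≈ 1.56e5 lbf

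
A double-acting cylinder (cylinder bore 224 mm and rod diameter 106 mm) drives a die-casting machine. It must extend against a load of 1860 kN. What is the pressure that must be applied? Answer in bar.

Cap-side area A_cap = π/4 × (224 mm)² = 39410 mm^2
P = F / A = 1860 kN / A

P ≈ 472 bar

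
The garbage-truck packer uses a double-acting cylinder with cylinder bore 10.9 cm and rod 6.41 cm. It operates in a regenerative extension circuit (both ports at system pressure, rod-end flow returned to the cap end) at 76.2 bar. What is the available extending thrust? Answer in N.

F ≈ 24600 N

With equal pressure on both faces, forces on the annular region cancel; the net push is pressure × rod cross-section.
Rod cross-section A_rod = π/4 × (6.41 cm)² = 32.27 cm^2
F = P × A_rod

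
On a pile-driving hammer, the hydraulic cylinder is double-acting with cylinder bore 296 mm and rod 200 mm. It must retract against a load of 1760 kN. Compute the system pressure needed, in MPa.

Rod-side annular area A_ann = π/4 × (296² − 200²) = 37400 mm^2
Retraction: pressure acts on the annular area.
P = F / A = 1760 kN / A

P ≈ 47.1 MPa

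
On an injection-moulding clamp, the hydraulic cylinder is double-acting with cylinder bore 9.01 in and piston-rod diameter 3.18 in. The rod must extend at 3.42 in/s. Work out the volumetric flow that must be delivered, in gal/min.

Q ≈ 56.6 gal/min

Cap-side area A_cap = π/4 × (9.01 in)² = 63.76 in^2
Q = A × v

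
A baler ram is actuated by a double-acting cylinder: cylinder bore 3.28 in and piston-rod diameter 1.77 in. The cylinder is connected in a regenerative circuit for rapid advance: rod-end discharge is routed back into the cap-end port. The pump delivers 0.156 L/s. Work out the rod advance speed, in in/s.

v ≈ 3.87 in/s

In regeneration the rod-end outflow joins the pump flow into the cap end, so the net volume the pump must supply per unit advance equals the rod cross-section area.
Rod cross-section A_rod = π/4 × (1.77 in)² = 2.461 in^2
v = Q_pump / A_rod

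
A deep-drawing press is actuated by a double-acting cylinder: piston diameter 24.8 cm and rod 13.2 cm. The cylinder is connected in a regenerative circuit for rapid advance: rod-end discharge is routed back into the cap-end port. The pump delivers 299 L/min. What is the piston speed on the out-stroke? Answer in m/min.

v ≈ 21.8 m/min

In regeneration the rod-end outflow joins the pump flow into the cap end, so the net volume the pump must supply per unit advance equals the rod cross-section area.
Rod cross-section A_rod = π/4 × (13.2 cm)² = 136.8 cm^2
v = Q_pump / A_rod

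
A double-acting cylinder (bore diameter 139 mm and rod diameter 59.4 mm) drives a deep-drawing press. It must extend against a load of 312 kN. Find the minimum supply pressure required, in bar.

P ≈ 206 bar

Cap-side area A_cap = π/4 × (139 mm)² = 15170 mm^2
P = F / A = 312 kN / A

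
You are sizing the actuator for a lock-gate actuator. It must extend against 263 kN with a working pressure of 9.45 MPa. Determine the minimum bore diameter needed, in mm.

Extension force acts on the full piston face: F = P × (π/4)D².
D = √(4F / (πP)) = √(4 × 263 kN / (π × 9.45 MPa))

D ≈ 188 mm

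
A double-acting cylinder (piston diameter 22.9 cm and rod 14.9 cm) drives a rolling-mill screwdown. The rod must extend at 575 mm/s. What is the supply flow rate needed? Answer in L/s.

Q ≈ 23.7 L/s

Cap-side area A_cap = π/4 × (22.9 cm)² = 411.9 cm^2
Q = A × v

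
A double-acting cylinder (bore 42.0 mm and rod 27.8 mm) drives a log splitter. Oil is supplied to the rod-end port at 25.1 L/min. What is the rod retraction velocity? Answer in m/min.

v ≈ 32.2 m/min

Rod-side annular area A_ann = π/4 × (42.0² − 27.8²) = 778.5 mm^2
Flow into the rod-end port fills the annular volume.
v = Q / A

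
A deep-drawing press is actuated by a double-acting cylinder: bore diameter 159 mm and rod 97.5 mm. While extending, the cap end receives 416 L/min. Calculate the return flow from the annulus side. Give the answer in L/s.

Q_out ≈ 4.33 L/s

Cap-side area A_cap = π/4 × (159 mm)² = 19860 mm^2
Rod-side annular area A_ann = π/4 × (159² − 97.5²) = 12390 mm^2
Piston speed v = Q_in/A_cap; rod-end outflow Q_out = v × A_ann = Q_in × A_ann/A_cap.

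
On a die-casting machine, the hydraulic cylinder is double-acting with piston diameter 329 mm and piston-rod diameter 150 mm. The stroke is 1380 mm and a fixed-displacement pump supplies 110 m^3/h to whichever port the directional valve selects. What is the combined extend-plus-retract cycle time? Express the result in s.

t ≈ 6.88 s

Cap-side area A_cap = π/4 × (329 mm)² = 85010 mm^2
Rod-side annular area A_ann = π/4 × (329² − 150²) = 67340 mm^2
t_ext = A_cap·L/Q = 3.839 s
t_ret = A_ann·L/Q = 3.041 s
t_cycle = t_ext + t_ret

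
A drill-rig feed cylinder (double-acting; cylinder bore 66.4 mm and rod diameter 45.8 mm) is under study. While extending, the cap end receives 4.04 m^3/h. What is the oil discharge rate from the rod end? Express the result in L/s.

Q_out ≈ 0.588 L/s

Cap-side area A_cap = π/4 × (66.4 mm)² = 3463 mm^2
Rod-side annular area A_ann = π/4 × (66.4² − 45.8²) = 1815 mm^2
Piston speed v = Q_in/A_cap; rod-end outflow Q_out = v × A_ann = Q_in × A_ann/A_cap.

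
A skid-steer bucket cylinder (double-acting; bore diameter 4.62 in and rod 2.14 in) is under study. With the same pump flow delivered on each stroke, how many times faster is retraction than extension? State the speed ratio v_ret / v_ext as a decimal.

Cap-side area A_cap = π/4 × (4.62 in)² = 16.76 in^2
Rod-side annular area A_ann = π/4 × (4.62² − 2.14²) = 13.17 in^2
For equal Q, v ∝ 1/A, so v_ret/v_ext = A_cap/A_ann.

v_ret/v_ext ≈ 1.27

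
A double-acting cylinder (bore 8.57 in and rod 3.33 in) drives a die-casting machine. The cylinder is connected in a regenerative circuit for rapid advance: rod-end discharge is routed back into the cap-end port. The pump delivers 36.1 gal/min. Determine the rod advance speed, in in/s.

In regeneration the rod-end outflow joins the pump flow into the cap end, so the net volume the pump must supply per unit advance equals the rod cross-section area.
Rod cross-section A_rod = π/4 × (3.33 in)² = 8.709 in^2
v = Q_pump / A_rod

v ≈ 16.0 in/s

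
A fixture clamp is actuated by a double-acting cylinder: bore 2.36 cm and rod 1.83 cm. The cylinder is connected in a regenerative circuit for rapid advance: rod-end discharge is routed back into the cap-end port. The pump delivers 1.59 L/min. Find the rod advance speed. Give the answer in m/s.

In regeneration the rod-end outflow joins the pump flow into the cap end, so the net volume the pump must supply per unit advance equals the rod cross-section area.
Rod cross-section A_rod = π/4 × (1.83 cm)² = 2.630 cm^2
v = Q_pump / A_rod

v ≈ 0.101 m/s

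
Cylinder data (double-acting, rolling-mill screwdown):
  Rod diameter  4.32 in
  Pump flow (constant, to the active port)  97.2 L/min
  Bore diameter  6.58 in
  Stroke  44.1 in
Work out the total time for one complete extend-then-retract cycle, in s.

Cap-side area A_cap = π/4 × (6.58 in)² = 34.00 in^2
Rod-side annular area A_ann = π/4 × (6.58² − 4.32²) = 19.35 in^2
t_ext = A_cap·L/Q = 15.17 s
t_ret = A_ann·L/Q = 8.631 s
t_cycle = t_ext + t_ret

t ≈ 23.8 s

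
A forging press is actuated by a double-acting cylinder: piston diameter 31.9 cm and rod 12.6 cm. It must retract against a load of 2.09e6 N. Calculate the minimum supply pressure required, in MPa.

Rod-side annular area A_ann = π/4 × (31.9² − 12.6²) = 674.5 cm^2
Retraction: pressure acts on the annular area.
P = F / A = 2.09e6 N / A

P ≈ 31.0 MPa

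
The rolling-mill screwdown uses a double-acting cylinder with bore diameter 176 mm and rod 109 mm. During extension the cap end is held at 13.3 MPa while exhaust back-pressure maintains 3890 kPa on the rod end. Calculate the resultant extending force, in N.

Cap-side area A_cap = π/4 × (176 mm)² = 24330 mm^2
Rod-side annular area A_ann = π/4 × (176² − 109²) = 15000 mm^2
Net thrust = P_cap·A_cap − P_rod·A_ann = 3.236e5 N − 58340 N

F ≈ 2.65e5 N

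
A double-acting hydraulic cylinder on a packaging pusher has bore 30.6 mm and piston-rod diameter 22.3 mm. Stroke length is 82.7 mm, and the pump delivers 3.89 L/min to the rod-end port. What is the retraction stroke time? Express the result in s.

Rod-side annular area A_ann = π/4 × (30.6² − 22.3²) = 344.8 mm^2
Swept volume V = A × L; t = V / Q = A·L / Q

t ≈ 0.440 s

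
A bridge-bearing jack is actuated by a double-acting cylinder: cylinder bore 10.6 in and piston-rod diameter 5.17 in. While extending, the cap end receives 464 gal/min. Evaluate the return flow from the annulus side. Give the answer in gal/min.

Q_out ≈ 354 gal/min

Cap-side area A_cap = π/4 × (10.6 in)² = 88.25 in^2
Rod-side annular area A_ann = π/4 × (10.6² − 5.17²) = 67.25 in^2
Piston speed v = Q_in/A_cap; rod-end outflow Q_out = v × A_ann = Q_in × A_ann/A_cap.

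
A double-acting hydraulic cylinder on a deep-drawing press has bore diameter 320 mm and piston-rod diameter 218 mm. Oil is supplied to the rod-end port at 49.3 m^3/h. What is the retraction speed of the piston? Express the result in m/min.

Rod-side annular area A_ann = π/4 × (320² − 218²) = 43100 mm^2
Flow into the rod-end port fills the annular volume.
v = Q / A

v ≈ 19.1 m/min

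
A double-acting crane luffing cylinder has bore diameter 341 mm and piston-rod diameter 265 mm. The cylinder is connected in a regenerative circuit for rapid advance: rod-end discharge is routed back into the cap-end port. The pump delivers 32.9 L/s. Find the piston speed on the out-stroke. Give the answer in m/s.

v ≈ 0.597 m/s

In regeneration the rod-end outflow joins the pump flow into the cap end, so the net volume the pump must supply per unit advance equals the rod cross-section area.
Rod cross-section A_rod = π/4 × (265 mm)² = 55150 mm^2
v = Q_pump / A_rod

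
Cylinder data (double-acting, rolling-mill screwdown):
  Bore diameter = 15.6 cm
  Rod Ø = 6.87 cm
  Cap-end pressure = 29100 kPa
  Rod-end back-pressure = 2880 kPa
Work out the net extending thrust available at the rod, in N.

F ≈ 5.12e5 N

Cap-side area A_cap = π/4 × (15.6 cm)² = 191.1 cm^2
Rod-side annular area A_ann = π/4 × (15.6² − 6.87²) = 154.1 cm^2
Net thrust = P_cap·A_cap − P_rod·A_ann = 5.562e5 N − 44370 N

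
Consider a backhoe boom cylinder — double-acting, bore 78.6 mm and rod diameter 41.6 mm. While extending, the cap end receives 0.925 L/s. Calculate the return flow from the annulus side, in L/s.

Q_out ≈ 0.666 L/s

Cap-side area A_cap = π/4 × (78.6 mm)² = 4852 mm^2
Rod-side annular area A_ann = π/4 × (78.6² − 41.6²) = 3493 mm^2
Piston speed v = Q_in/A_cap; rod-end outflow Q_out = v × A_ann = Q_in × A_ann/A_cap.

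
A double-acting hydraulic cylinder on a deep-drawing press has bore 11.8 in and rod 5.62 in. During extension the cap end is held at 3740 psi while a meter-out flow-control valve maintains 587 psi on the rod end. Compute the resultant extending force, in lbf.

Cap-side area A_cap = π/4 × (11.8 in)² = 109.4 in^2
Rod-side annular area A_ann = π/4 × (11.8² − 5.62²) = 84.55 in^2
Net thrust = P_cap·A_cap − P_rod·A_ann = 4.090e5 lbf − 49630 lbf

F ≈ 3.59e5 lbf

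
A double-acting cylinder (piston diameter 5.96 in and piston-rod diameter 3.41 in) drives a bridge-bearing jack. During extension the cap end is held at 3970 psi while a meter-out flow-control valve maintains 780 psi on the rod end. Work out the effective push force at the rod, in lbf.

Cap-side area A_cap = π/4 × (5.96 in)² = 27.90 in^2
Rod-side annular area A_ann = π/4 × (5.96² − 3.41²) = 18.77 in^2
Net thrust = P_cap·A_cap − P_rod·A_ann = 1.108e5 lbf − 14640 lbf

F ≈ 96100 lbf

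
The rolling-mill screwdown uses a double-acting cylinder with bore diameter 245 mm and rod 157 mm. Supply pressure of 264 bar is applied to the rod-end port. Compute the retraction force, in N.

F ≈ 7.34e5 N

Rod-side annular area A_ann = π/4 × (245² − 157²) = 27780 mm^2
On retraction the pressure acts on the annular area (bore minus rod).
F = P × A_ann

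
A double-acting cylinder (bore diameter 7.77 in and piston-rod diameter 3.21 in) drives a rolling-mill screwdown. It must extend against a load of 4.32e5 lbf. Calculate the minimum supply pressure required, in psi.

P ≈ 9110 psi

Cap-side area A_cap = π/4 × (7.77 in)² = 47.42 in^2
P = F / A = 4.32e5 lbf / A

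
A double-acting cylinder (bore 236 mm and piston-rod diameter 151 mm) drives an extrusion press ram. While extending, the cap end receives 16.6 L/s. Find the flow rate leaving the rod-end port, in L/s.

Cap-side area A_cap = π/4 × (236 mm)² = 43740 mm^2
Rod-side annular area A_ann = π/4 × (236² − 151²) = 25840 mm^2
Piston speed v = Q_in/A_cap; rod-end outflow Q_out = v × A_ann = Q_in × A_ann/A_cap.

Q_out ≈ 9.80 L/s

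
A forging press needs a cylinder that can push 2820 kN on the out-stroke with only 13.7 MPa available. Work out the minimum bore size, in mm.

Extension force acts on the full piston face: F = P × (π/4)D².
D = √(4F / (πP)) = √(4 × 2820 kN / (π × 13.7 MPa))

D ≈ 512 mm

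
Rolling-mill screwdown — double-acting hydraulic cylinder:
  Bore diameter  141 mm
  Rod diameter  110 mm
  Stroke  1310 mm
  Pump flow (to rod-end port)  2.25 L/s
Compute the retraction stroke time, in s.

t ≈ 3.56 s

Rod-side annular area A_ann = π/4 × (141² − 110²) = 6111 mm^2
Swept volume V = A × L; t = V / Q = A·L / Q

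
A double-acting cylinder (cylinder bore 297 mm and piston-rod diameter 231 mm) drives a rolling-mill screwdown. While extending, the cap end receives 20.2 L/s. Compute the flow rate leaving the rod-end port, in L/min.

Q_out ≈ 479 L/min

Cap-side area A_cap = π/4 × (297 mm)² = 69280 mm^2
Rod-side annular area A_ann = π/4 × (297² − 231²) = 27370 mm^2
Piston speed v = Q_in/A_cap; rod-end outflow Q_out = v × A_ann = Q_in × A_ann/A_cap.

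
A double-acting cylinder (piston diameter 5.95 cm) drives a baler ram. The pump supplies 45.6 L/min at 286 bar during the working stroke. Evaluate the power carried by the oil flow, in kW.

W ≈ 21.7 kW

Hydraulic power = P × Q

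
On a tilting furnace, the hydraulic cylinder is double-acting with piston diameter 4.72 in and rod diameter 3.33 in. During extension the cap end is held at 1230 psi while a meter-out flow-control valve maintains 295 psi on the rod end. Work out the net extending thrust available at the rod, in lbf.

F ≈ 18900 lbf

Cap-side area A_cap = π/4 × (4.72 in)² = 17.50 in^2
Rod-side annular area A_ann = π/4 × (4.72² − 3.33²) = 8.788 in^2
Net thrust = P_cap·A_cap − P_rod·A_ann = 21520 lbf − 2593 lbf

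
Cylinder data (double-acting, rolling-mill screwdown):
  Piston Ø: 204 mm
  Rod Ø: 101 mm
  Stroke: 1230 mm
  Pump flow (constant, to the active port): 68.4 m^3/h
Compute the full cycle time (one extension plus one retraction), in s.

t ≈ 3.71 s

Cap-side area A_cap = π/4 × (204 mm)² = 32690 mm^2
Rod-side annular area A_ann = π/4 × (204² − 101²) = 24670 mm^2
t_ext = A_cap·L/Q = 2.116 s
t_ret = A_ann·L/Q = 1.597 s
t_cycle = t_ext + t_ret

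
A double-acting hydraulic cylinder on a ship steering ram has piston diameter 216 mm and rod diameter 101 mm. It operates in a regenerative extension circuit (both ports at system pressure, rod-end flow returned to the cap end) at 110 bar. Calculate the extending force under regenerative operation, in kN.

F ≈ 88.1 kN

With equal pressure on both faces, forces on the annular region cancel; the net push is pressure × rod cross-section.
Rod cross-section A_rod = π/4 × (101 mm)² = 8012 mm^2
F = P × A_rod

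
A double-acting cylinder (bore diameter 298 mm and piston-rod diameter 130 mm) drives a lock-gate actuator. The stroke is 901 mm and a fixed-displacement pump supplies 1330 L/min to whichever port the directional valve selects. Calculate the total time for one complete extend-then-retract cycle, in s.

Cap-side area A_cap = π/4 × (298 mm)² = 69750 mm^2
Rod-side annular area A_ann = π/4 × (298² − 130²) = 56470 mm^2
t_ext = A_cap·L/Q = 2.835 s
t_ret = A_ann·L/Q = 2.295 s
t_cycle = t_ext + t_ret

t ≈ 5.13 s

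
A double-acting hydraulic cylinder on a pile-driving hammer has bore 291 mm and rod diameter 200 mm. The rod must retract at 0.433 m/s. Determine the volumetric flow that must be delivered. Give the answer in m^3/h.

Q ≈ 54.7 m^3/h

Rod-side annular area A_ann = π/4 × (291² − 200²) = 35090 mm^2
Q = A × v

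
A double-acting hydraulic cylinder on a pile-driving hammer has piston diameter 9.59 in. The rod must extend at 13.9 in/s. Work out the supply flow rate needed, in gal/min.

Cap-side area A_cap = π/4 × (9.59 in)² = 72.23 in^2
Q = A × v

Q ≈ 261 gal/min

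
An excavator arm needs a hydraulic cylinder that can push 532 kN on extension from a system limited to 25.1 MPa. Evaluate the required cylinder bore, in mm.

D ≈ 164 mm

Extension force acts on the full piston face: F = P × (π/4)D².
D = √(4F / (πP)) = √(4 × 532 kN / (π × 25.1 MPa))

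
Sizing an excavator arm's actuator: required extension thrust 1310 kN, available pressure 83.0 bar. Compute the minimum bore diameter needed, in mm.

D ≈ 448 mm

Extension force acts on the full piston face: F = P × (π/4)D².
D = √(4F / (πP)) = √(4 × 1310 kN / (π × 83.0 bar))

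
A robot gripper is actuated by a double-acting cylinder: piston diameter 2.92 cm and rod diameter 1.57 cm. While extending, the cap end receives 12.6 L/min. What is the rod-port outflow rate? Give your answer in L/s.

Cap-side area A_cap = π/4 × (2.92 cm)² = 6.697 cm^2
Rod-side annular area A_ann = π/4 × (2.92² − 1.57²) = 4.761 cm^2
Piston speed v = Q_in/A_cap; rod-end outflow Q_out = v × A_ann = Q_in × A_ann/A_cap.

Q_out ≈ 0.149 L/s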